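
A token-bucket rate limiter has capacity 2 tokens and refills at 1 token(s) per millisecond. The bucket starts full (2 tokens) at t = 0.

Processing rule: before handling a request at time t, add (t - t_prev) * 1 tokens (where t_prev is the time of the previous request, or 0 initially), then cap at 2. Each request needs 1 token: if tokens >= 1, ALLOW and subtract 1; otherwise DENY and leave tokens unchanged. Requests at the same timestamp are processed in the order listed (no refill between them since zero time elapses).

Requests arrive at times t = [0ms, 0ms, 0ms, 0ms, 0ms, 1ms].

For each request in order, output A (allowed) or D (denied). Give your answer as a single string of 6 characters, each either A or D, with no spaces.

Answer: AADDDA

Derivation:
Simulating step by step:
  req#1 t=0ms: ALLOW
  req#2 t=0ms: ALLOW
  req#3 t=0ms: DENY
  req#4 t=0ms: DENY
  req#5 t=0ms: DENY
  req#6 t=1ms: ALLOW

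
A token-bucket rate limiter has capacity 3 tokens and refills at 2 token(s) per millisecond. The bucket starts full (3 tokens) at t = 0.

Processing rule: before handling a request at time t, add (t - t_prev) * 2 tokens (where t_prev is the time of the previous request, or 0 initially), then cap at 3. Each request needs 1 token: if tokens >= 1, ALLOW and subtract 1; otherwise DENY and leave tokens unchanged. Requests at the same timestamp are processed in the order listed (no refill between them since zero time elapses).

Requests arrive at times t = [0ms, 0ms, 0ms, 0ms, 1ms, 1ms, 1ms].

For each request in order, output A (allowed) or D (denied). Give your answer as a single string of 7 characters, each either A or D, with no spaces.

Simulating step by step:
  req#1 t=0ms: ALLOW
  req#2 t=0ms: ALLOW
  req#3 t=0ms: ALLOW
  req#4 t=0ms: DENY
  req#5 t=1ms: ALLOW
  req#6 t=1ms: ALLOW
  req#7 t=1ms: DENY

Answer: AAADAAD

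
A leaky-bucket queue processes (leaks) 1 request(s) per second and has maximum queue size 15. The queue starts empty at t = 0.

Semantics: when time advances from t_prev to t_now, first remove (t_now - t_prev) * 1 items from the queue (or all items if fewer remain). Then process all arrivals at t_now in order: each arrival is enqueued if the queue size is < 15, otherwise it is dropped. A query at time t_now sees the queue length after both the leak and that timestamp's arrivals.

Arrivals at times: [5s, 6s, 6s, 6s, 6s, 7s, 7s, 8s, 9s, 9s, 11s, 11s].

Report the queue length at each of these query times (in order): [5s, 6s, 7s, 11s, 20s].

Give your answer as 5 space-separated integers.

Queue lengths at query times:
  query t=5s: backlog = 1
  query t=6s: backlog = 4
  query t=7s: backlog = 5
  query t=11s: backlog = 6
  query t=20s: backlog = 0

Answer: 1 4 5 6 0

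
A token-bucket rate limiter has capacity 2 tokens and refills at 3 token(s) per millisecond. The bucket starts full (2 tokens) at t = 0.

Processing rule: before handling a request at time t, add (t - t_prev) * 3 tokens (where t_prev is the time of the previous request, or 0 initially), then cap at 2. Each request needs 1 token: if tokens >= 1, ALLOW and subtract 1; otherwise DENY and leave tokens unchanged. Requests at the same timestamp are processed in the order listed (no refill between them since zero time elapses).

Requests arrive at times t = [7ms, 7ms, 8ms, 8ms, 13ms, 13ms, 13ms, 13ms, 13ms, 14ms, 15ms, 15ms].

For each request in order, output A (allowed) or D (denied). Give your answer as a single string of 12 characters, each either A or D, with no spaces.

Simulating step by step:
  req#1 t=7ms: ALLOW
  req#2 t=7ms: ALLOW
  req#3 t=8ms: ALLOW
  req#4 t=8ms: ALLOW
  req#5 t=13ms: ALLOW
  req#6 t=13ms: ALLOW
  req#7 t=13ms: DENY
  req#8 t=13ms: DENY
  req#9 t=13ms: DENY
  req#10 t=14ms: ALLOW
  req#11 t=15ms: ALLOW
  req#12 t=15ms: ALLOW

Answer: AAAAAADDDAAA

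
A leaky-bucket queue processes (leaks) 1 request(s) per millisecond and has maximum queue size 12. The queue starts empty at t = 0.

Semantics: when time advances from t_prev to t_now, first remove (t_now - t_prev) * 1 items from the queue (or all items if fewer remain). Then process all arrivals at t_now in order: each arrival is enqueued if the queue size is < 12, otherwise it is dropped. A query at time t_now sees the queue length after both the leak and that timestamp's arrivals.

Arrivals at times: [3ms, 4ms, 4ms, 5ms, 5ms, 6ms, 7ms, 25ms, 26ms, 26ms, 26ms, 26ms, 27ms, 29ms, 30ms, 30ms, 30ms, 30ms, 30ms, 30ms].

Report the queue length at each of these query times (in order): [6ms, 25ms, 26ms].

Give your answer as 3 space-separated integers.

Queue lengths at query times:
  query t=6ms: backlog = 3
  query t=25ms: backlog = 1
  query t=26ms: backlog = 4

Answer: 3 1 4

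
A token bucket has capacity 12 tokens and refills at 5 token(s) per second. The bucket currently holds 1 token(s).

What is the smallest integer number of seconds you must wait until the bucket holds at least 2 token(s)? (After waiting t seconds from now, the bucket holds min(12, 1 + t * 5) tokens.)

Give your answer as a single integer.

Answer: 1

Derivation:
Need 1 + t * 5 >= 2, so t >= 1/5.
Smallest integer t = ceil(1/5) = 1.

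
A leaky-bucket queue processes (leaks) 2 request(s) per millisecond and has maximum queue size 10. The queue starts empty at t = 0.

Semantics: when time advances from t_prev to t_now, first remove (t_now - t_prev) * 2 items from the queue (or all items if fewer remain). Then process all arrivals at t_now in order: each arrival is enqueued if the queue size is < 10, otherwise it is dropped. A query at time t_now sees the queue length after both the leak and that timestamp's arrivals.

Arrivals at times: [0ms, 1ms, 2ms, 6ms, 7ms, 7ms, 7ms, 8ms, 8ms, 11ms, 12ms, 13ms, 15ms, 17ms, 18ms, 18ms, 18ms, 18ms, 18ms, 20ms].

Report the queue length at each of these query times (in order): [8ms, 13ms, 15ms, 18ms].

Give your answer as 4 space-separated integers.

Queue lengths at query times:
  query t=8ms: backlog = 3
  query t=13ms: backlog = 1
  query t=15ms: backlog = 1
  query t=18ms: backlog = 5

Answer: 3 1 1 5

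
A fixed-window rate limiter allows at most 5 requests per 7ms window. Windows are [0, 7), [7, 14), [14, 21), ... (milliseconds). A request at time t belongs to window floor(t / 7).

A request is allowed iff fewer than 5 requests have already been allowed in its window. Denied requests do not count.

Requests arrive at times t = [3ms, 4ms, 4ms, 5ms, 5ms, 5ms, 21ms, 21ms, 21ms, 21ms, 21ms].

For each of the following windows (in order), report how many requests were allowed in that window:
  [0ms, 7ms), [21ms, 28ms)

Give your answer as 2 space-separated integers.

Processing requests:
  req#1 t=3ms (window 0): ALLOW
  req#2 t=4ms (window 0): ALLOW
  req#3 t=4ms (window 0): ALLOW
  req#4 t=5ms (window 0): ALLOW
  req#5 t=5ms (window 0): ALLOW
  req#6 t=5ms (window 0): DENY
  req#7 t=21ms (window 3): ALLOW
  req#8 t=21ms (window 3): ALLOW
  req#9 t=21ms (window 3): ALLOW
  req#10 t=21ms (window 3): ALLOW
  req#11 t=21ms (window 3): ALLOW

Allowed counts by window: 5 5

Answer: 5 5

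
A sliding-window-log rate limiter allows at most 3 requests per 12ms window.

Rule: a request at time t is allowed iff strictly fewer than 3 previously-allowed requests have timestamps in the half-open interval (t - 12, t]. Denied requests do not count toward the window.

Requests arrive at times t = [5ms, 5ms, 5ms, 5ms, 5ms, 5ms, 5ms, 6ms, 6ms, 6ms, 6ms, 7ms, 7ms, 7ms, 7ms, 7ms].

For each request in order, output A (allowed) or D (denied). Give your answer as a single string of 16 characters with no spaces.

Tracking allowed requests in the window:
  req#1 t=5ms: ALLOW
  req#2 t=5ms: ALLOW
  req#3 t=5ms: ALLOW
  req#4 t=5ms: DENY
  req#5 t=5ms: DENY
  req#6 t=5ms: DENY
  req#7 t=5ms: DENY
  req#8 t=6ms: DENY
  req#9 t=6ms: DENY
  req#10 t=6ms: DENY
  req#11 t=6ms: DENY
  req#12 t=7ms: DENY
  req#13 t=7ms: DENY
  req#14 t=7ms: DENY
  req#15 t=7ms: DENY
  req#16 t=7ms: DENY

Answer: AAADDDDDDDDDDDDD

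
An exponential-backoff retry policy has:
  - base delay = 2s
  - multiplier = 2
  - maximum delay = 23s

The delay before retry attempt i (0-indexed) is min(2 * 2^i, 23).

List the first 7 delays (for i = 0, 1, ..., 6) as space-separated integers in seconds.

Answer: 2 4 8 16 23 23 23

Derivation:
Computing each delay:
  i=0: min(2*2^0, 23) = 2
  i=1: min(2*2^1, 23) = 4
  i=2: min(2*2^2, 23) = 8
  i=3: min(2*2^3, 23) = 16
  i=4: min(2*2^4, 23) = 23
  i=5: min(2*2^5, 23) = 23
  i=6: min(2*2^6, 23) = 23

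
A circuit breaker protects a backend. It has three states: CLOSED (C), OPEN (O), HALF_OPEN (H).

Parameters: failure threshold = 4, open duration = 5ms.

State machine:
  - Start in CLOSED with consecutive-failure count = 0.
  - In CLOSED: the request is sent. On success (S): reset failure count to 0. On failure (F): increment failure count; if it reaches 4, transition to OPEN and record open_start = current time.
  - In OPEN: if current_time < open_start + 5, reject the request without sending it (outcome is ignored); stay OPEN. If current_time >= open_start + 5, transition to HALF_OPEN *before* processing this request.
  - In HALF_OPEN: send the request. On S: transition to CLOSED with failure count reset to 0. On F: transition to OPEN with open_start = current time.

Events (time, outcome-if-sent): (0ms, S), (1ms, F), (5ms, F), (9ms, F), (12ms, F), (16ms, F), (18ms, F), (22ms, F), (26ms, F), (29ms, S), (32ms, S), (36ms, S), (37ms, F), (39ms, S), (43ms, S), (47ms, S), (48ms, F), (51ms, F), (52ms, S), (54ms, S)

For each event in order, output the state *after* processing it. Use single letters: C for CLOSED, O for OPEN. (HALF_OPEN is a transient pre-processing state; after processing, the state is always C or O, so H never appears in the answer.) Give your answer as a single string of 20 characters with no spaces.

State after each event:
  event#1 t=0ms outcome=S: state=CLOSED
  event#2 t=1ms outcome=F: state=CLOSED
  event#3 t=5ms outcome=F: state=CLOSED
  event#4 t=9ms outcome=F: state=CLOSED
  event#5 t=12ms outcome=F: state=OPEN
  event#6 t=16ms outcome=F: state=OPEN
  event#7 t=18ms outcome=F: state=OPEN
  event#8 t=22ms outcome=F: state=OPEN
  event#9 t=26ms outcome=F: state=OPEN
  event#10 t=29ms outcome=S: state=OPEN
  event#11 t=32ms outcome=S: state=CLOSED
  event#12 t=36ms outcome=S: state=CLOSED
  event#13 t=37ms outcome=F: state=CLOSED
  event#14 t=39ms outcome=S: state=CLOSED
  event#15 t=43ms outcome=S: state=CLOSED
  event#16 t=47ms outcome=S: state=CLOSED
  event#17 t=48ms outcome=F: state=CLOSED
  event#18 t=51ms outcome=F: state=CLOSED
  event#19 t=52ms outcome=S: state=CLOSED
  event#20 t=54ms outcome=S: state=CLOSED

Answer: CCCCOOOOOOCCCCCCCCCC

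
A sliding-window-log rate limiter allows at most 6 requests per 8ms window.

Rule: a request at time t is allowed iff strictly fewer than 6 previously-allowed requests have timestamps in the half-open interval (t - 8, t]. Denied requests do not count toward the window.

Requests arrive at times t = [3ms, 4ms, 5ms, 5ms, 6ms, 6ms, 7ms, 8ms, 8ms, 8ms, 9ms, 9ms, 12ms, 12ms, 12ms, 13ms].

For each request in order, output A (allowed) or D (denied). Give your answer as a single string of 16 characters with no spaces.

Tracking allowed requests in the window:
  req#1 t=3ms: ALLOW
  req#2 t=4ms: ALLOW
  req#3 t=5ms: ALLOW
  req#4 t=5ms: ALLOW
  req#5 t=6ms: ALLOW
  req#6 t=6ms: ALLOW
  req#7 t=7ms: DENY
  req#8 t=8ms: DENY
  req#9 t=8ms: DENY
  req#10 t=8ms: DENY
  req#11 t=9ms: DENY
  req#12 t=9ms: DENY
  req#13 t=12ms: ALLOW
  req#14 t=12ms: ALLOW
  req#15 t=12ms: DENY
  req#16 t=13ms: ALLOW

Answer: AAAAAADDDDDDAADA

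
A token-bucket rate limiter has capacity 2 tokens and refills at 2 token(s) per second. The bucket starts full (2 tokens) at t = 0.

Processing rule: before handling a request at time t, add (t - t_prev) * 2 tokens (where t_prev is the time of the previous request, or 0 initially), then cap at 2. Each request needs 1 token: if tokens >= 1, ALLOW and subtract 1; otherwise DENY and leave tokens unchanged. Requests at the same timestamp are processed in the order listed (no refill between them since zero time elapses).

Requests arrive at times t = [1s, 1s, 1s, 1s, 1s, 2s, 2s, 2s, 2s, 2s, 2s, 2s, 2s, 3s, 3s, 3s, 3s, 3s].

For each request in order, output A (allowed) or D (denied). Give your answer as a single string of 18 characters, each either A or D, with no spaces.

Simulating step by step:
  req#1 t=1s: ALLOW
  req#2 t=1s: ALLOW
  req#3 t=1s: DENY
  req#4 t=1s: DENY
  req#5 t=1s: DENY
  req#6 t=2s: ALLOW
  req#7 t=2s: ALLOW
  req#8 t=2s: DENY
  req#9 t=2s: DENY
  req#10 t=2s: DENY
  req#11 t=2s: DENY
  req#12 t=2s: DENY
  req#13 t=2s: DENY
  req#14 t=3s: ALLOW
  req#15 t=3s: ALLOW
  req#16 t=3s: DENY
  req#17 t=3s: DENY
  req#18 t=3s: DENY

Answer: AADDDAADDDDDDAADDD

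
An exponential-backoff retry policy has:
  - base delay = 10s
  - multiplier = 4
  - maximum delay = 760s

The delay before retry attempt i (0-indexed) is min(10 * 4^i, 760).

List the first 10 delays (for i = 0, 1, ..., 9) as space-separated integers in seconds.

Answer: 10 40 160 640 760 760 760 760 760 760

Derivation:
Computing each delay:
  i=0: min(10*4^0, 760) = 10
  i=1: min(10*4^1, 760) = 40
  i=2: min(10*4^2, 760) = 160
  i=3: min(10*4^3, 760) = 640
  i=4: min(10*4^4, 760) = 760
  i=5: min(10*4^5, 760) = 760
  i=6: min(10*4^6, 760) = 760
  i=7: min(10*4^7, 760) = 760
  i=8: min(10*4^8, 760) = 760
  i=9: min(10*4^9, 760) = 760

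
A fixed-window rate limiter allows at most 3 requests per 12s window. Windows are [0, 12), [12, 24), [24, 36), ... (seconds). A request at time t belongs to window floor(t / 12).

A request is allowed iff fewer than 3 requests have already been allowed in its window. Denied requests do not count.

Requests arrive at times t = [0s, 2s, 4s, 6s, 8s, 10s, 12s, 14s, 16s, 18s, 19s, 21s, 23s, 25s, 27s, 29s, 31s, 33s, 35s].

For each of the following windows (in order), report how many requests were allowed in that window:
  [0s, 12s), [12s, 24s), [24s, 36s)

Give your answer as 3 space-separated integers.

Processing requests:
  req#1 t=0s (window 0): ALLOW
  req#2 t=2s (window 0): ALLOW
  req#3 t=4s (window 0): ALLOW
  req#4 t=6s (window 0): DENY
  req#5 t=8s (window 0): DENY
  req#6 t=10s (window 0): DENY
  req#7 t=12s (window 1): ALLOW
  req#8 t=14s (window 1): ALLOW
  req#9 t=16s (window 1): ALLOW
  req#10 t=18s (window 1): DENY
  req#11 t=19s (window 1): DENY
  req#12 t=21s (window 1): DENY
  req#13 t=23s (window 1): DENY
  req#14 t=25s (window 2): ALLOW
  req#15 t=27s (window 2): ALLOW
  req#16 t=29s (window 2): ALLOW
  req#17 t=31s (window 2): DENY
  req#18 t=33s (window 2): DENY
  req#19 t=35s (window 2): DENY

Allowed counts by window: 3 3 3

Answer: 3 3 3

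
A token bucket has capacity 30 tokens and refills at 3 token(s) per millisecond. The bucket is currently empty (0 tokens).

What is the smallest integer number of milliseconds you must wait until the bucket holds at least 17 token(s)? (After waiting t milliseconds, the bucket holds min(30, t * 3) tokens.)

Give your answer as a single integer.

Answer: 6

Derivation:
Need t * 3 >= 17, so t >= 17/3.
Smallest integer t = ceil(17/3) = 6.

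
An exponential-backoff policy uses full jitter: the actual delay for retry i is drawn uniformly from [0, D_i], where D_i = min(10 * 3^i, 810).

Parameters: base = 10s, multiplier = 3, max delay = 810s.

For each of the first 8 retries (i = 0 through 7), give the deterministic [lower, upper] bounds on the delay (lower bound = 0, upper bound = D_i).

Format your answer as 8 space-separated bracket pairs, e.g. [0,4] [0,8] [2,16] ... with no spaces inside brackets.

Answer: [0,10] [0,30] [0,90] [0,270] [0,810] [0,810] [0,810] [0,810]

Derivation:
Computing bounds per retry:
  i=0: D_i=min(10*3^0,810)=10, bounds=[0,10]
  i=1: D_i=min(10*3^1,810)=30, bounds=[0,30]
  i=2: D_i=min(10*3^2,810)=90, bounds=[0,90]
  i=3: D_i=min(10*3^3,810)=270, bounds=[0,270]
  i=4: D_i=min(10*3^4,810)=810, bounds=[0,810]
  i=5: D_i=min(10*3^5,810)=810, bounds=[0,810]
  i=6: D_i=min(10*3^6,810)=810, bounds=[0,810]
  i=7: D_i=min(10*3^7,810)=810, bounds=[0,810]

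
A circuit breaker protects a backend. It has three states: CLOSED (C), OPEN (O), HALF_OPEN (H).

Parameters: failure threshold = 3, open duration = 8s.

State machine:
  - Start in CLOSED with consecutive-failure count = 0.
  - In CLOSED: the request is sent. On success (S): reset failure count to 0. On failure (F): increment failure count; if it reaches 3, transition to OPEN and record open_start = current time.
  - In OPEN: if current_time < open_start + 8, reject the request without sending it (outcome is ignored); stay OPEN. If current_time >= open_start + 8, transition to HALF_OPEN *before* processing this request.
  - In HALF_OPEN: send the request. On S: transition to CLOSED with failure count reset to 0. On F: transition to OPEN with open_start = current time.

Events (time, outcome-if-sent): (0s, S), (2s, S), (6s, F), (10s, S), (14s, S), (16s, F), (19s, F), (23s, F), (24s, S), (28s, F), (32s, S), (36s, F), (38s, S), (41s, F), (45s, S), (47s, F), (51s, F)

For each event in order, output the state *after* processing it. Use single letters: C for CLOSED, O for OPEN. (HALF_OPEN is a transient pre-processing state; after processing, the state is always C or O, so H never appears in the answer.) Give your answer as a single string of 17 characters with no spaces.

State after each event:
  event#1 t=0s outcome=S: state=CLOSED
  event#2 t=2s outcome=S: state=CLOSED
  event#3 t=6s outcome=F: state=CLOSED
  event#4 t=10s outcome=S: state=CLOSED
  event#5 t=14s outcome=S: state=CLOSED
  event#6 t=16s outcome=F: state=CLOSED
  event#7 t=19s outcome=F: state=CLOSED
  event#8 t=23s outcome=F: state=OPEN
  event#9 t=24s outcome=S: state=OPEN
  event#10 t=28s outcome=F: state=OPEN
  event#11 t=32s outcome=S: state=CLOSED
  event#12 t=36s outcome=F: state=CLOSED
  event#13 t=38s outcome=S: state=CLOSED
  event#14 t=41s outcome=F: state=CLOSED
  event#15 t=45s outcome=S: state=CLOSED
  event#16 t=47s outcome=F: state=CLOSED
  event#17 t=51s outcome=F: state=CLOSED

Answer: CCCCCCCOOOCCCCCCC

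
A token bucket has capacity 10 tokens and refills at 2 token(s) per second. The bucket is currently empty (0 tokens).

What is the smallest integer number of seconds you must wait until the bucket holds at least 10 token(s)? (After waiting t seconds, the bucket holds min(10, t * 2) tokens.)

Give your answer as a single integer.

Need t * 2 >= 10, so t >= 10/2.
Smallest integer t = ceil(10/2) = 5.

Answer: 5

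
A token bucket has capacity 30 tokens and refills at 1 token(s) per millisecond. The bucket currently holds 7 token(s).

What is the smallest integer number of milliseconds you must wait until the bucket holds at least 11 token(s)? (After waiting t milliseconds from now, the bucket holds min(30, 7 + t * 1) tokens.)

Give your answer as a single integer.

Need 7 + t * 1 >= 11, so t >= 4/1.
Smallest integer t = ceil(4/1) = 4.

Answer: 4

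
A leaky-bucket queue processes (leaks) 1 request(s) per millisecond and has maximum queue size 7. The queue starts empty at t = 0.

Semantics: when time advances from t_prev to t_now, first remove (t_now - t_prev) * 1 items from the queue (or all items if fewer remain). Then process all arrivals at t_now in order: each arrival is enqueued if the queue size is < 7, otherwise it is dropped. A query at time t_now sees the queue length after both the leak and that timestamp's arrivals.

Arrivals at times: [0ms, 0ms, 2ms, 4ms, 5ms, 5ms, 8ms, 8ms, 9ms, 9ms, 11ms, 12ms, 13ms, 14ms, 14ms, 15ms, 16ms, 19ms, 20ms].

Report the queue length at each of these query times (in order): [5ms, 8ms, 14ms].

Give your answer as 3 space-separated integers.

Answer: 2 2 3

Derivation:
Queue lengths at query times:
  query t=5ms: backlog = 2
  query t=8ms: backlog = 2
  query t=14ms: backlog = 3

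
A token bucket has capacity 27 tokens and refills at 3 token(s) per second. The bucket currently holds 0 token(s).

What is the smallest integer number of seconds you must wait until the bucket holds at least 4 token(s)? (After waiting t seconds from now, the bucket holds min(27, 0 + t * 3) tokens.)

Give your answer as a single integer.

Answer: 2

Derivation:
Need 0 + t * 3 >= 4, so t >= 4/3.
Smallest integer t = ceil(4/3) = 2.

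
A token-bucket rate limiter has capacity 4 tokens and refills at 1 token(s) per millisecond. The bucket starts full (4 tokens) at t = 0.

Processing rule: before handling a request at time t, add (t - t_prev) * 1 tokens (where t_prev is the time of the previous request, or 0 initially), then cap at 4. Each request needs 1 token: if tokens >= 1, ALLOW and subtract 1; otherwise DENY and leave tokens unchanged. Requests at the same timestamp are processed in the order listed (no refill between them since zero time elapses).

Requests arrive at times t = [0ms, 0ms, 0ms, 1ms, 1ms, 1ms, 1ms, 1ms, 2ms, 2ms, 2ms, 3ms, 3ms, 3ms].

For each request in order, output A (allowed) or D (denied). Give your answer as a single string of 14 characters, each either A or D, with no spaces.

Answer: AAAAADDDADDADD

Derivation:
Simulating step by step:
  req#1 t=0ms: ALLOW
  req#2 t=0ms: ALLOW
  req#3 t=0ms: ALLOW
  req#4 t=1ms: ALLOW
  req#5 t=1ms: ALLOW
  req#6 t=1ms: DENY
  req#7 t=1ms: DENY
  req#8 t=1ms: DENY
  req#9 t=2ms: ALLOW
  req#10 t=2ms: DENY
  req#11 t=2ms: DENY
  req#12 t=3ms: ALLOW
  req#13 t=3ms: DENY
  req#14 t=3ms: DENY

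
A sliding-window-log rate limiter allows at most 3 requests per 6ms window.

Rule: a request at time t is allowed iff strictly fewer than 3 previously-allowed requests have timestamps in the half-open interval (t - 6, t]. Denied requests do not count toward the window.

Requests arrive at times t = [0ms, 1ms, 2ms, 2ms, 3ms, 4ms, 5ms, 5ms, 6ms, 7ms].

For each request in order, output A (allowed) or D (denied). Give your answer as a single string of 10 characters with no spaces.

Answer: AAADDDDDAA

Derivation:
Tracking allowed requests in the window:
  req#1 t=0ms: ALLOW
  req#2 t=1ms: ALLOW
  req#3 t=2ms: ALLOW
  req#4 t=2ms: DENY
  req#5 t=3ms: DENY
  req#6 t=4ms: DENY
  req#7 t=5ms: DENY
  req#8 t=5ms: DENY
  req#9 t=6ms: ALLOW
  req#10 t=7ms: ALLOW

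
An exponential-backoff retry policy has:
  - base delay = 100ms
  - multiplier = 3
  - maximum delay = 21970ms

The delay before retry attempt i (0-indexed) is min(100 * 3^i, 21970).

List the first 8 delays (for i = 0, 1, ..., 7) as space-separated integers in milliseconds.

Computing each delay:
  i=0: min(100*3^0, 21970) = 100
  i=1: min(100*3^1, 21970) = 300
  i=2: min(100*3^2, 21970) = 900
  i=3: min(100*3^3, 21970) = 2700
  i=4: min(100*3^4, 21970) = 8100
  i=5: min(100*3^5, 21970) = 21970
  i=6: min(100*3^6, 21970) = 21970
  i=7: min(100*3^7, 21970) = 21970

Answer: 100 300 900 2700 8100 21970 21970 21970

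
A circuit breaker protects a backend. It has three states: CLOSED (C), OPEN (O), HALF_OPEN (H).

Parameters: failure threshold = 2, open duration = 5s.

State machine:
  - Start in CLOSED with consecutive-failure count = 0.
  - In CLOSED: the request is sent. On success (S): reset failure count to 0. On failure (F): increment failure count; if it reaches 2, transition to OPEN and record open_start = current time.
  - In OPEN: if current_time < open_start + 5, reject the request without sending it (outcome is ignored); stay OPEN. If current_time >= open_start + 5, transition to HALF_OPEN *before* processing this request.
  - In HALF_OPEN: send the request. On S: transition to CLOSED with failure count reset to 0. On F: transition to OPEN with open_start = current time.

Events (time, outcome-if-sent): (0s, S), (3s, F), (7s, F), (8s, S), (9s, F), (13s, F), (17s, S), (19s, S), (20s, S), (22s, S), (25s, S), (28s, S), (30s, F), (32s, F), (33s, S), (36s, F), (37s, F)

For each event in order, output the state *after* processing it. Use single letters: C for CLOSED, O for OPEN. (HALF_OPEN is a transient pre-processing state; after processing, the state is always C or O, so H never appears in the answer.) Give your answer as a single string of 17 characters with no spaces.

State after each event:
  event#1 t=0s outcome=S: state=CLOSED
  event#2 t=3s outcome=F: state=CLOSED
  event#3 t=7s outcome=F: state=OPEN
  event#4 t=8s outcome=S: state=OPEN
  event#5 t=9s outcome=F: state=OPEN
  event#6 t=13s outcome=F: state=OPEN
  event#7 t=17s outcome=S: state=OPEN
  event#8 t=19s outcome=S: state=CLOSED
  event#9 t=20s outcome=S: state=CLOSED
  event#10 t=22s outcome=S: state=CLOSED
  event#11 t=25s outcome=S: state=CLOSED
  event#12 t=28s outcome=S: state=CLOSED
  event#13 t=30s outcome=F: state=CLOSED
  event#14 t=32s outcome=F: state=OPEN
  event#15 t=33s outcome=S: state=OPEN
  event#16 t=36s outcome=F: state=OPEN
  event#17 t=37s outcome=F: state=OPEN

Answer: CCOOOOOCCCCCCOOOO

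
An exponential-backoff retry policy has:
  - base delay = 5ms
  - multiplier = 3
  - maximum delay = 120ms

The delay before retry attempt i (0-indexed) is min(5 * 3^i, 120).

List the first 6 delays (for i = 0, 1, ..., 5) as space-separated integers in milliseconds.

Computing each delay:
  i=0: min(5*3^0, 120) = 5
  i=1: min(5*3^1, 120) = 15
  i=2: min(5*3^2, 120) = 45
  i=3: min(5*3^3, 120) = 120
  i=4: min(5*3^4, 120) = 120
  i=5: min(5*3^5, 120) = 120

Answer: 5 15 45 120 120 120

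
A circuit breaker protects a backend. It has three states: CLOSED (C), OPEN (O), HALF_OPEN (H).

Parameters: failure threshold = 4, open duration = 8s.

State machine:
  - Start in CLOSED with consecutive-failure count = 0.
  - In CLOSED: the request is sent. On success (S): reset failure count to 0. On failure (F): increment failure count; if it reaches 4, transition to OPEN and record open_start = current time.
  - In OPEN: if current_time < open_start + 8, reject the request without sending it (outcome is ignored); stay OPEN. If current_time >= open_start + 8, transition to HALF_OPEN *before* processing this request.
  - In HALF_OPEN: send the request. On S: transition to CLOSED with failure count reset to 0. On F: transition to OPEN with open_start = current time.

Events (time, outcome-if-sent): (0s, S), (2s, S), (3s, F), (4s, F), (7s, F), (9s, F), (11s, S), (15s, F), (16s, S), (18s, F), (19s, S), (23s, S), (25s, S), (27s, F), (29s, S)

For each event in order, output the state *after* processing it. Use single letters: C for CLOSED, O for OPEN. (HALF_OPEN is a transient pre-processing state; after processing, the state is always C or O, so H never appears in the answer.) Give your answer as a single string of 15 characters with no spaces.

Answer: CCCCCOOOOOOOOOO

Derivation:
State after each event:
  event#1 t=0s outcome=S: state=CLOSED
  event#2 t=2s outcome=S: state=CLOSED
  event#3 t=3s outcome=F: state=CLOSED
  event#4 t=4s outcome=F: state=CLOSED
  event#5 t=7s outcome=F: state=CLOSED
  event#6 t=9s outcome=F: state=OPEN
  event#7 t=11s outcome=S: state=OPEN
  event#8 t=15s outcome=F: state=OPEN
  event#9 t=16s outcome=S: state=OPEN
  event#10 t=18s outcome=F: state=OPEN
  event#11 t=19s outcome=S: state=OPEN
  event#12 t=23s outcome=S: state=OPEN
  event#13 t=25s outcome=S: state=OPEN
  event#14 t=27s outcome=F: state=OPEN
  event#15 t=29s outcome=S: state=OPEN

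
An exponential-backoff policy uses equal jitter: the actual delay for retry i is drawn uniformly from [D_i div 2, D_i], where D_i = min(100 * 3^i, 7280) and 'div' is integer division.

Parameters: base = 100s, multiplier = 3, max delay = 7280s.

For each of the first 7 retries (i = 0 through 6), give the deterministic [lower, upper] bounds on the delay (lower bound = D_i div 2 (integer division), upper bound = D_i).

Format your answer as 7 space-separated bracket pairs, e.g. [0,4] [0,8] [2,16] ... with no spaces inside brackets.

Answer: [50,100] [150,300] [450,900] [1350,2700] [3640,7280] [3640,7280] [3640,7280]

Derivation:
Computing bounds per retry:
  i=0: D_i=min(100*3^0,7280)=100, bounds=[50,100]
  i=1: D_i=min(100*3^1,7280)=300, bounds=[150,300]
  i=2: D_i=min(100*3^2,7280)=900, bounds=[450,900]
  i=3: D_i=min(100*3^3,7280)=2700, bounds=[1350,2700]
  i=4: D_i=min(100*3^4,7280)=7280, bounds=[3640,7280]
  i=5: D_i=min(100*3^5,7280)=7280, bounds=[3640,7280]
  i=6: D_i=min(100*3^6,7280)=7280, bounds=[3640,7280]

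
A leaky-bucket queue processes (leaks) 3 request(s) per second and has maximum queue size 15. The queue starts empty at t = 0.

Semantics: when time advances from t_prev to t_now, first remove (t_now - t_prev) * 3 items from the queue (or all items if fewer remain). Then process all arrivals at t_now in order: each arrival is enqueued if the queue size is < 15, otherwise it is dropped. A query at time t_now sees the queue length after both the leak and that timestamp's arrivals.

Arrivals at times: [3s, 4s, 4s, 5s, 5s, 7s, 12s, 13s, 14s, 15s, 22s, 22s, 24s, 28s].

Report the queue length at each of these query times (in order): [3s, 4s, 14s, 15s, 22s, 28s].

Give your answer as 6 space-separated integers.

Queue lengths at query times:
  query t=3s: backlog = 1
  query t=4s: backlog = 2
  query t=14s: backlog = 1
  query t=15s: backlog = 1
  query t=22s: backlog = 2
  query t=28s: backlog = 1

Answer: 1 2 1 1 2 1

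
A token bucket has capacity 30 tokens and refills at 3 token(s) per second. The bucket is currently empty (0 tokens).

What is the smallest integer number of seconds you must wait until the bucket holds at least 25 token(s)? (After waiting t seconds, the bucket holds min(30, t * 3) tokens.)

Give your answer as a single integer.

Need t * 3 >= 25, so t >= 25/3.
Smallest integer t = ceil(25/3) = 9.

Answer: 9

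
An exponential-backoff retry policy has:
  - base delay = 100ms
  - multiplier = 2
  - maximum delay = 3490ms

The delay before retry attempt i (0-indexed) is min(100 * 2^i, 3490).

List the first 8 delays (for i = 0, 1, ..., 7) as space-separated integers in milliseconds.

Computing each delay:
  i=0: min(100*2^0, 3490) = 100
  i=1: min(100*2^1, 3490) = 200
  i=2: min(100*2^2, 3490) = 400
  i=3: min(100*2^3, 3490) = 800
  i=4: min(100*2^4, 3490) = 1600
  i=5: min(100*2^5, 3490) = 3200
  i=6: min(100*2^6, 3490) = 3490
  i=7: min(100*2^7, 3490) = 3490

Answer: 100 200 400 800 1600 3200 3490 3490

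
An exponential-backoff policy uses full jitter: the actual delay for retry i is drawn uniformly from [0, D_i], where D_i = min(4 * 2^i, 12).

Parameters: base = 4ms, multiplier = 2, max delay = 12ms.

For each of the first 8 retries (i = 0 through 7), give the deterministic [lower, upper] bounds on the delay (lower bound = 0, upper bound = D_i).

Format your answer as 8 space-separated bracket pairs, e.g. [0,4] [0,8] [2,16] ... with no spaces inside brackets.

Computing bounds per retry:
  i=0: D_i=min(4*2^0,12)=4, bounds=[0,4]
  i=1: D_i=min(4*2^1,12)=8, bounds=[0,8]
  i=2: D_i=min(4*2^2,12)=12, bounds=[0,12]
  i=3: D_i=min(4*2^3,12)=12, bounds=[0,12]
  i=4: D_i=min(4*2^4,12)=12, bounds=[0,12]
  i=5: D_i=min(4*2^5,12)=12, bounds=[0,12]
  i=6: D_i=min(4*2^6,12)=12, bounds=[0,12]
  i=7: D_i=min(4*2^7,12)=12, bounds=[0,12]

Answer: [0,4] [0,8] [0,12] [0,12] [0,12] [0,12] [0,12] [0,12]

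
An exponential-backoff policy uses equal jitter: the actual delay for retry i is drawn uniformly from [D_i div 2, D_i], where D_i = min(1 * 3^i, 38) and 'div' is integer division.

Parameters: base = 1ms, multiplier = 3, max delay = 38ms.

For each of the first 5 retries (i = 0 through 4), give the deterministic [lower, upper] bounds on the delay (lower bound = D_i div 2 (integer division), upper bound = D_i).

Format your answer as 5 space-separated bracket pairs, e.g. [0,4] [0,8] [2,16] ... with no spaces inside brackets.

Answer: [0,1] [1,3] [4,9] [13,27] [19,38]

Derivation:
Computing bounds per retry:
  i=0: D_i=min(1*3^0,38)=1, bounds=[0,1]
  i=1: D_i=min(1*3^1,38)=3, bounds=[1,3]
  i=2: D_i=min(1*3^2,38)=9, bounds=[4,9]
  i=3: D_i=min(1*3^3,38)=27, bounds=[13,27]
  i=4: D_i=min(1*3^4,38)=38, bounds=[19,38]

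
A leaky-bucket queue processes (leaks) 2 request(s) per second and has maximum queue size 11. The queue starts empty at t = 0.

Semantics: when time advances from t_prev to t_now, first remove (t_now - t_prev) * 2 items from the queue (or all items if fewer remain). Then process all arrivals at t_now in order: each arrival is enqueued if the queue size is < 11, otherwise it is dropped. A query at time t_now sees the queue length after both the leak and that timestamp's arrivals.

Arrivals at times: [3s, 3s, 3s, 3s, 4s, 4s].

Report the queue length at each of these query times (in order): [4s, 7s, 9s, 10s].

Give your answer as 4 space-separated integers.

Queue lengths at query times:
  query t=4s: backlog = 4
  query t=7s: backlog = 0
  query t=9s: backlog = 0
  query t=10s: backlog = 0

Answer: 4 0 0 0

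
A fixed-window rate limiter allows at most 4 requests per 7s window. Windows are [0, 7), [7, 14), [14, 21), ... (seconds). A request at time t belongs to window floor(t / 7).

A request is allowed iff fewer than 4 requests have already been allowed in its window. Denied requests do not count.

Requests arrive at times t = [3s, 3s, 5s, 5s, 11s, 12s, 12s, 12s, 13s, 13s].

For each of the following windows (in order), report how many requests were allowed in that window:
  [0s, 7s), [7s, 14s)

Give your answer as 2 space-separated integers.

Answer: 4 4

Derivation:
Processing requests:
  req#1 t=3s (window 0): ALLOW
  req#2 t=3s (window 0): ALLOW
  req#3 t=5s (window 0): ALLOW
  req#4 t=5s (window 0): ALLOW
  req#5 t=11s (window 1): ALLOW
  req#6 t=12s (window 1): ALLOW
  req#7 t=12s (window 1): ALLOW
  req#8 t=12s (window 1): ALLOW
  req#9 t=13s (window 1): DENY
  req#10 t=13s (window 1): DENY

Allowed counts by window: 4 4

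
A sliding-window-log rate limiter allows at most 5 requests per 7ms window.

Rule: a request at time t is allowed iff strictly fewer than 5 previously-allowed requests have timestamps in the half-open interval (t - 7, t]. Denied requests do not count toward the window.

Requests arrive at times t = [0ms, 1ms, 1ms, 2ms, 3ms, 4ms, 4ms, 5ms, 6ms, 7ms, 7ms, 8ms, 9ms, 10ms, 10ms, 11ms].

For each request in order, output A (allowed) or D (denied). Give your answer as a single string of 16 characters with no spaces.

Answer: AAAAADDDDADAAAAD

Derivation:
Tracking allowed requests in the window:
  req#1 t=0ms: ALLOW
  req#2 t=1ms: ALLOW
  req#3 t=1ms: ALLOW
  req#4 t=2ms: ALLOW
  req#5 t=3ms: ALLOW
  req#6 t=4ms: DENY
  req#7 t=4ms: DENY
  req#8 t=5ms: DENY
  req#9 t=6ms: DENY
  req#10 t=7ms: ALLOW
  req#11 t=7ms: DENY
  req#12 t=8ms: ALLOW
  req#13 t=9ms: ALLOW
  req#14 t=10ms: ALLOW
  req#15 t=10ms: ALLOW
  req#16 t=11ms: DENY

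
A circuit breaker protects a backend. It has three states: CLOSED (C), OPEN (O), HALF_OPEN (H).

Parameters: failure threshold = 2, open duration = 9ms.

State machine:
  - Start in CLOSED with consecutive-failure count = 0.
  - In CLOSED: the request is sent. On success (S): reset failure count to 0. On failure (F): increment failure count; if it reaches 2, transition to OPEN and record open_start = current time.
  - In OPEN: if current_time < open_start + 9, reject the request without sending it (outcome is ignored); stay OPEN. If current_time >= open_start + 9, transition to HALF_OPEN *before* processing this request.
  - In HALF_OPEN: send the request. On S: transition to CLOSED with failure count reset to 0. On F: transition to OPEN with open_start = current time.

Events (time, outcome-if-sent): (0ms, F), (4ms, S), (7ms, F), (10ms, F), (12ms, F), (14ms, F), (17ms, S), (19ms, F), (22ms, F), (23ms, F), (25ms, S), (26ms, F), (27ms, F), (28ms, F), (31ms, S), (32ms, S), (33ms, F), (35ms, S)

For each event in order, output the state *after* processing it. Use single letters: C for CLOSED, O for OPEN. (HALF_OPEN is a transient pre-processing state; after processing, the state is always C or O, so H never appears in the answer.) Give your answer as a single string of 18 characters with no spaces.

Answer: CCCOOOOOOOOOOOOOOO

Derivation:
State after each event:
  event#1 t=0ms outcome=F: state=CLOSED
  event#2 t=4ms outcome=S: state=CLOSED
  event#3 t=7ms outcome=F: state=CLOSED
  event#4 t=10ms outcome=F: state=OPEN
  event#5 t=12ms outcome=F: state=OPEN
  event#6 t=14ms outcome=F: state=OPEN
  event#7 t=17ms outcome=S: state=OPEN
  event#8 t=19ms outcome=F: state=OPEN
  event#9 t=22ms outcome=F: state=OPEN
  event#10 t=23ms outcome=F: state=OPEN
  event#11 t=25ms outcome=S: state=OPEN
  event#12 t=26ms outcome=F: state=OPEN
  event#13 t=27ms outcome=F: state=OPEN
  event#14 t=28ms outcome=F: state=OPEN
  event#15 t=31ms outcome=S: state=OPEN
  event#16 t=32ms outcome=S: state=OPEN
  event#17 t=33ms outcome=F: state=OPEN
  event#18 t=35ms outcome=S: state=OPEN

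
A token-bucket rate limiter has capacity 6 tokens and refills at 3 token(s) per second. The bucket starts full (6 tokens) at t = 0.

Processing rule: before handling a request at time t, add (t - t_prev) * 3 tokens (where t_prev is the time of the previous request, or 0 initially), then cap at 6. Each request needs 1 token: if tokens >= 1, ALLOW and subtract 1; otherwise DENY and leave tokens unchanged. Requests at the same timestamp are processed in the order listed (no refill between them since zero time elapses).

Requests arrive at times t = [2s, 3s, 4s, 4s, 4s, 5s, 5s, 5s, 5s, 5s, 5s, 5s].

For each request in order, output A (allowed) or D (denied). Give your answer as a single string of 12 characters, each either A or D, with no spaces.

Answer: AAAAAAAAAAAD

Derivation:
Simulating step by step:
  req#1 t=2s: ALLOW
  req#2 t=3s: ALLOW
  req#3 t=4s: ALLOW
  req#4 t=4s: ALLOW
  req#5 t=4s: ALLOW
  req#6 t=5s: ALLOW
  req#7 t=5s: ALLOW
  req#8 t=5s: ALLOW
  req#9 t=5s: ALLOW
  req#10 t=5s: ALLOW
  req#11 t=5s: ALLOW
  req#12 t=5s: DENY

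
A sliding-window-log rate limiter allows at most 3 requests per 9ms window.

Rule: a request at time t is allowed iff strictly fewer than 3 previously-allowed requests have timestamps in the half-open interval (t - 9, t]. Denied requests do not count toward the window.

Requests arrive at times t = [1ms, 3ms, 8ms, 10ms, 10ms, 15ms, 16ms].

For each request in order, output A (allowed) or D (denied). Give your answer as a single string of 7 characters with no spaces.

Answer: AAAADAD

Derivation:
Tracking allowed requests in the window:
  req#1 t=1ms: ALLOW
  req#2 t=3ms: ALLOW
  req#3 t=8ms: ALLOW
  req#4 t=10ms: ALLOW
  req#5 t=10ms: DENY
  req#6 t=15ms: ALLOW
  req#7 t=16ms: DENY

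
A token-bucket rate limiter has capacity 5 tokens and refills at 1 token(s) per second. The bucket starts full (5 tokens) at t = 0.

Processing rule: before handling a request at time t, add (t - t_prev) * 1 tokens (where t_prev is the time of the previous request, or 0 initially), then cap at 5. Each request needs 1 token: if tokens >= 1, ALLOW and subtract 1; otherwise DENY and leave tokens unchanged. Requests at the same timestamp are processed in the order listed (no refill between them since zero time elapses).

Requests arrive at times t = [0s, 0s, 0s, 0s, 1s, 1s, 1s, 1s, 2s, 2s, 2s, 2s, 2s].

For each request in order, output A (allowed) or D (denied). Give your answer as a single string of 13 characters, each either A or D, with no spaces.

Simulating step by step:
  req#1 t=0s: ALLOW
  req#2 t=0s: ALLOW
  req#3 t=0s: ALLOW
  req#4 t=0s: ALLOW
  req#5 t=1s: ALLOW
  req#6 t=1s: ALLOW
  req#7 t=1s: DENY
  req#8 t=1s: DENY
  req#9 t=2s: ALLOW
  req#10 t=2s: DENY
  req#11 t=2s: DENY
  req#12 t=2s: DENY
  req#13 t=2s: DENY

Answer: AAAAAADDADDDD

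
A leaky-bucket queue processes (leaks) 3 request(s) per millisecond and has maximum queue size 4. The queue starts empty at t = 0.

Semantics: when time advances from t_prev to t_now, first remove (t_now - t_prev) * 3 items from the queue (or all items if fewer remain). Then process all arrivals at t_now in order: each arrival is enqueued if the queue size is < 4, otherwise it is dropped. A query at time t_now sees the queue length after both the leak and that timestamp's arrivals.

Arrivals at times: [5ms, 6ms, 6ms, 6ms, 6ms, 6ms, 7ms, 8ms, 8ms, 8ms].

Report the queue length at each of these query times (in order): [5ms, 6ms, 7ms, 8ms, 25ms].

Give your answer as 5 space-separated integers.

Queue lengths at query times:
  query t=5ms: backlog = 1
  query t=6ms: backlog = 4
  query t=7ms: backlog = 2
  query t=8ms: backlog = 3
  query t=25ms: backlog = 0

Answer: 1 4 2 3 0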